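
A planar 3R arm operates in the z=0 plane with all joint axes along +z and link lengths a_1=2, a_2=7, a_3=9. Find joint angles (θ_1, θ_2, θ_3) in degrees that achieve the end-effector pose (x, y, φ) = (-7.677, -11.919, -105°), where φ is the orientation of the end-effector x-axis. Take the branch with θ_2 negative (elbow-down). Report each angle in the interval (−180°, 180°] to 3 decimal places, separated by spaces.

wrist centre = target − a_3·(cos φ, sin φ) = (-5.3476, -3.2257)
cos θ_2 = (39.0021−2²−7²)/(2·2·7) = -0.4999; θ_2 = -119.9951° (elbow-down)
β = atan2(-3.2257,-5.3476) = -148.9018°; ψ = atan2(-6.0625,-1.4995) = -103.8926°
θ_1 = β − ψ = -45.0092°
θ_3 = φ − θ_1 − θ_2 = 60.0043° (wrapped to (-180°,180°])

-45.009 -119.995 60.004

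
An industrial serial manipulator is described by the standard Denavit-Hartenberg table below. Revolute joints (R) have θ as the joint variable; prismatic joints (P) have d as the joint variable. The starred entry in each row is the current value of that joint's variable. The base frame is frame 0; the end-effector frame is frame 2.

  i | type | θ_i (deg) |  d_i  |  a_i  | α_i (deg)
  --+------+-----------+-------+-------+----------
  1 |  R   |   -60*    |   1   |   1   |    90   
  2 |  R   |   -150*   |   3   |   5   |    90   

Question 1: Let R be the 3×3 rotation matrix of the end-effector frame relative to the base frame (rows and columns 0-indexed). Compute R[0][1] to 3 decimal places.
End-effector y-axis (col 1 of R) = (-0.8660,-0.5000,0.0000)
R[0][1] = -0.8660

-0.866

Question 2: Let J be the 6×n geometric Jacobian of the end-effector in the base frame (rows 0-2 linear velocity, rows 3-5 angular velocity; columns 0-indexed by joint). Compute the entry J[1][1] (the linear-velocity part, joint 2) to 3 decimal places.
-2.165

axis z_1 = (-0.8660,-0.5000,0.0000); lever o_n−o_1 = (-4.7631,2.2500,-2.5000)
cross product → J_v[:, 1] = (1.2500,-2.1651,-4.3301)
J_ω[:, 1] = z_1
entry J[1][1] = -2.1651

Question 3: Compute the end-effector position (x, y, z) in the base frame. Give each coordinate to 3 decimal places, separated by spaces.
-4.263 1.384 -1.500

after link 1: o_1 = (0.5000, -0.8660, 1.0000)
after link 2: o_2 = (-4.2631, 1.3840, -1.5000)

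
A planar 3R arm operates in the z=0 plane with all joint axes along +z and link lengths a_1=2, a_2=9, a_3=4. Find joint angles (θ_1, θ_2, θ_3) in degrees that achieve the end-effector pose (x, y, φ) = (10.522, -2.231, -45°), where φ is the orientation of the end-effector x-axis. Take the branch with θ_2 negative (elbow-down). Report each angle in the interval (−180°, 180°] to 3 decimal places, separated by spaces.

128.870 -134.991 -38.879

wrist centre = target − a_3·(cos φ, sin φ) = (7.6936, 0.5974)
cos θ_2 = (59.5480−2²−9²)/(2·2·9) = -0.7070; θ_2 = -134.9914° (elbow-down)
β = atan2(0.5974,7.6936) = 4.4403°; ψ = atan2(-6.3649,-4.3630) = -124.4297°
θ_1 = β − ψ = 128.8700°
θ_3 = φ − θ_1 − θ_2 = -38.8786° (wrapped to (-180°,180°])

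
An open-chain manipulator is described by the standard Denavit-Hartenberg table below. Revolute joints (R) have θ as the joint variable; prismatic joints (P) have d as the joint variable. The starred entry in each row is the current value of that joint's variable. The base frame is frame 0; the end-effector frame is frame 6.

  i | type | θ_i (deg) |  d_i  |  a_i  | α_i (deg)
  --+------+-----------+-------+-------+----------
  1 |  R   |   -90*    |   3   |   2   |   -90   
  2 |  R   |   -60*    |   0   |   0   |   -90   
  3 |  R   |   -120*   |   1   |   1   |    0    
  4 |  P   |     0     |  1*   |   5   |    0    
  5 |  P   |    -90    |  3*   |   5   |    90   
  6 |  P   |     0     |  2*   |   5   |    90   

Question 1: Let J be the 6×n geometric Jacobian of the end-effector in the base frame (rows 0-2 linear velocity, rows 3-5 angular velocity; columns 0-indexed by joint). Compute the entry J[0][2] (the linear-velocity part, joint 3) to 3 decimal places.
axis z_2 = (0.0000,-0.8660,-0.5000); lever o_n−o_2 = (-1.5359,1.0000,-11.7321)
cross product → J_v[:, 2] = (10.6603,0.7679,-1.3301)
J_ω[:, 2] = z_2
entry J[0][2] = 10.6603

10.660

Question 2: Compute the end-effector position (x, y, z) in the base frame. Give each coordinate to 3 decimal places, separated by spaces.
-1.536 -1.000 -8.732

after link 1: o_1 = (0.0000, -2.0000, 3.0000)
after link 2: o_2 = (0.0000, -2.0000, 3.0000)
after link 3: o_3 = (0.8660, -2.6160, 2.0670)
after link 4: o_4 = (5.1962, -2.2321, -0.5981)
after link 5: o_5 = (2.6962, -2.6651, -5.8481)
after link 6: o_6 = (-1.5359, -1.0000, -8.7321)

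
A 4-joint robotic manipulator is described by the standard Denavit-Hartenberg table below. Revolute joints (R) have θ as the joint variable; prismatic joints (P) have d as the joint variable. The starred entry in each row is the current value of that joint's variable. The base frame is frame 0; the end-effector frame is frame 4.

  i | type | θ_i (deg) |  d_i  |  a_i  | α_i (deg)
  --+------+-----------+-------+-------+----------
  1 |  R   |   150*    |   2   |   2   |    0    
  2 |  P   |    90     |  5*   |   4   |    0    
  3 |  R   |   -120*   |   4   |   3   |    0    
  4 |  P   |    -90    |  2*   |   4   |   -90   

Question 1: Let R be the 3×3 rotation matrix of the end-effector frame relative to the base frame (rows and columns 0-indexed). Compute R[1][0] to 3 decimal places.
0.500

End-effector x-axis (col 0 of R) = (0.8660,0.5000,0.0000)
R[1][0] = 0.5000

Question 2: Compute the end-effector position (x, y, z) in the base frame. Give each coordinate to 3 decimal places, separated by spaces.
-1.768 2.134 13.000

after link 1: o_1 = (-1.7321, 1.0000, 2.0000)
after link 2: o_2 = (-3.7321, -2.4641, 7.0000)
after link 3: o_3 = (-5.2321, 0.1340, 11.0000)
after link 4: o_4 = (-1.7679, 2.1340, 13.0000)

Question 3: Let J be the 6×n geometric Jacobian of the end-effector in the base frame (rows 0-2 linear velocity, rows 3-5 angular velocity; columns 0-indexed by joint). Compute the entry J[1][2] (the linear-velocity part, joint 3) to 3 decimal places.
axis z_2 = (0.0000,0.0000,1.0000); lever o_n−o_2 = (1.9641,4.5981,6.0000)
cross product → J_v[:, 2] = (-4.5981,1.9641,0.0000)
J_ω[:, 2] = z_2
entry J[1][2] = 1.9641

1.964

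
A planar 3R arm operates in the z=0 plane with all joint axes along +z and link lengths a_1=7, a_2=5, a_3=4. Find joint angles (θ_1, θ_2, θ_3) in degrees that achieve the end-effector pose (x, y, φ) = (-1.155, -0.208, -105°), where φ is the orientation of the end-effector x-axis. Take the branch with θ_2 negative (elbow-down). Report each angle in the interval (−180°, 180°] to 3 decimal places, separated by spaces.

wrist centre = target − a_3·(cos φ, sin φ) = (-0.1197, 3.6557)
cos θ_2 = (13.3785−7²−5²)/(2·7·5) = -0.8660; θ_2 = -149.9995° (elbow-down)
β = atan2(3.6557,-0.1197) = 91.8758°; ψ = atan2(-2.5000,2.6699) = -43.1182°
θ_1 = β − ψ = 134.9940°
θ_3 = φ − θ_1 − θ_2 = -89.9944° (wrapped to (-180°,180°])

134.994 -150.000 -89.994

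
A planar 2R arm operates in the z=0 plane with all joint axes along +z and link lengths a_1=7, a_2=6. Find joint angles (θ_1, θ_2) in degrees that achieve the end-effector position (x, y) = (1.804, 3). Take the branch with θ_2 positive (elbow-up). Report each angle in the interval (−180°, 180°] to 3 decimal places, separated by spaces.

cos θ_2 = (12.2544−7²−6²)/(2·7·6) = -0.8660; θ_2 = 149.9992° (elbow-up)
β = atan2(3.0000,1.8040) = 58.9801°; ψ = atan2(3.0001,1.8039) = 58.9823°
θ_1 = β − ψ = -0.0022°

-0.002 149.999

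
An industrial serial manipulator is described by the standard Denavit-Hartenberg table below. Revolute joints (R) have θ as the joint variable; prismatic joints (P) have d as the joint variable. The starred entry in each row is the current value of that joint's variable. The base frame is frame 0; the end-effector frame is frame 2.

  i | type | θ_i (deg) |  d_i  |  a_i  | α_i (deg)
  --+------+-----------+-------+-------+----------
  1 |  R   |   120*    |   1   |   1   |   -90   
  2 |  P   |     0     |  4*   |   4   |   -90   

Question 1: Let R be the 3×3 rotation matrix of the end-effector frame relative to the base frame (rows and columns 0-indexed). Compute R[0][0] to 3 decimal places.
End-effector x-axis (col 0 of R) = (-0.5000,0.8660,0.0000)
R[0][0] = -0.5000

-0.500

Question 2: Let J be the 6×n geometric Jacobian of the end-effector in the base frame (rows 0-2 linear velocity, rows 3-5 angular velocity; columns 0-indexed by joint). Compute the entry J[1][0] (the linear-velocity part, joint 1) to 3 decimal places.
axis z_0 = ẑ; lever o_n−o_0 = (-5.9641,2.3301,1.0000)
cross product → J_v[:, 0] = (-2.3301,-5.9641,0.0000)
J_ω[:, 0] = z_0
entry J[1][0] = -5.9641

-5.964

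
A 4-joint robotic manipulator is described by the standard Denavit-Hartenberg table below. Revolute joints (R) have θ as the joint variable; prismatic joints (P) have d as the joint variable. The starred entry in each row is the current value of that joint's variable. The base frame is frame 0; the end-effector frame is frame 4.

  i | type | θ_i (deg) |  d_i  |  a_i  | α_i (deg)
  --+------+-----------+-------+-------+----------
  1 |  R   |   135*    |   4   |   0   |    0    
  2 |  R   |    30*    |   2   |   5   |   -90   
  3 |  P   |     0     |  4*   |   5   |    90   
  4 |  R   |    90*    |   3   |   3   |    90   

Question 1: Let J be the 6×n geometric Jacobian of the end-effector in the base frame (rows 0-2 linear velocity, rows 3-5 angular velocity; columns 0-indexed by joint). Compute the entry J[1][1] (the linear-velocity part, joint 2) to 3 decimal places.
-11.471

axis z_1 = (0.0000,0.0000,1.0000); lever o_n−o_1 = (-11.4710,-4.1733,5.0000)
cross product → J_v[:, 1] = (4.1733,-11.4710,0.0000)
J_ω[:, 1] = z_1
entry J[1][1] = -11.4710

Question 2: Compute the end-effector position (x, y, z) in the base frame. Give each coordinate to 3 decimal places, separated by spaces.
after link 1: o_1 = (0.0000, 0.0000, 4.0000)
after link 2: o_2 = (-4.8296, 1.2941, 6.0000)
after link 3: o_3 = (-10.6945, -1.2755, 6.0000)
after link 4: o_4 = (-11.4710, -4.1733, 9.0000)

-11.471 -4.173 9.000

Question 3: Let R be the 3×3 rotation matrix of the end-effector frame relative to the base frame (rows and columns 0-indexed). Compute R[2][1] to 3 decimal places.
1.000

End-effector y-axis (col 1 of R) = (0.0000,-0.0000,1.0000)
R[2][1] = 1.0000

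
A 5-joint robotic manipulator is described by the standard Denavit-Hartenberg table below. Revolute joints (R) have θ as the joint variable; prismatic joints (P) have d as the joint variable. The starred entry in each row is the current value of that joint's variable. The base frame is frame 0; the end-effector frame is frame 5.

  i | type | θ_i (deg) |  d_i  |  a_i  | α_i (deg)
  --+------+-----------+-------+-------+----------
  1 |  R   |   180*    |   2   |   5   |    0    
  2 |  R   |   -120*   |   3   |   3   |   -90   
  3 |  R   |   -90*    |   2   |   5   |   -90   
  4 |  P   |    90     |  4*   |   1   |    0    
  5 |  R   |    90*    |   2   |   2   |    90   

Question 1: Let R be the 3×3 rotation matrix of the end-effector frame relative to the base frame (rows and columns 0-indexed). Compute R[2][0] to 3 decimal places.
End-effector x-axis (col 0 of R) = (0.0000,-0.0000,-1.0000)
R[2][0] = -1.0000

-1.000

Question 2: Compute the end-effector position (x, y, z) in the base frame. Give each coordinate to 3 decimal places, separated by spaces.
after link 1: o_1 = (-5.0000, 0.0000, 2.0000)
after link 2: o_2 = (-3.5000, 2.5981, 5.0000)
after link 3: o_3 = (-5.2321, 3.5981, 10.0000)
after link 4: o_4 = (-2.3660, 6.5622, 10.0000)
after link 5: o_5 = (-1.3660, 8.2942, 8.0000)

-1.366 8.294 8.000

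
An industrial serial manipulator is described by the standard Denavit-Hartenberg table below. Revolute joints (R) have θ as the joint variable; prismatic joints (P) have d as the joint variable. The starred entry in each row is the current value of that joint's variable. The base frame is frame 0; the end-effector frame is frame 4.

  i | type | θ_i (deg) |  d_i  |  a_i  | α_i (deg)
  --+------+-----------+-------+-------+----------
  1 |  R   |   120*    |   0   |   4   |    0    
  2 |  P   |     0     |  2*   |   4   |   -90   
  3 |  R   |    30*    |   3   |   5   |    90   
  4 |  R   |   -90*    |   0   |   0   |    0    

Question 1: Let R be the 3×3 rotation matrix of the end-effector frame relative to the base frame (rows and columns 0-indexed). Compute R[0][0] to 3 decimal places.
0.866

End-effector x-axis (col 0 of R) = (0.8660,0.5000,-0.0000)
R[0][0] = 0.8660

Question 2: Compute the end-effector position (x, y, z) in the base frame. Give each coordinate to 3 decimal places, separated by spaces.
after link 1: o_1 = (-2.0000, 3.4641, 0.0000)
after link 2: o_2 = (-4.0000, 6.9282, 2.0000)
after link 3: o_3 = (-8.7631, 9.1782, -0.5000)
after link 4: o_4 = (-8.7631, 9.1782, -0.5000)

-8.763 9.178 -0.500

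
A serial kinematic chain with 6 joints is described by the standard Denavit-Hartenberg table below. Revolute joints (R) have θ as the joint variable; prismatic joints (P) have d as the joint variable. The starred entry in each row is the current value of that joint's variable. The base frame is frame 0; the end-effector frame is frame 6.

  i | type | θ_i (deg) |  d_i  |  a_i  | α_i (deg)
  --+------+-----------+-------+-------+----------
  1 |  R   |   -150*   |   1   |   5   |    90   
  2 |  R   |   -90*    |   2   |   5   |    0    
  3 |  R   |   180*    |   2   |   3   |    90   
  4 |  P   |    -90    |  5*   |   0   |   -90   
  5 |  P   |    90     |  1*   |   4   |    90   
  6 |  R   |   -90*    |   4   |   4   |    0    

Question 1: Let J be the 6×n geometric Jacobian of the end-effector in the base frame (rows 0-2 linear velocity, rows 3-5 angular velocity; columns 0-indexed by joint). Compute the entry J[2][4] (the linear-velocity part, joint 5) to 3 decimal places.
prismatic axis z_4 = (-0.0000,-0.0000,1.0000)
J_v[:, 4] = z_4; J_ω[:, 4] = (0,0,0)
entry J[2][4] = 1.0000

1.000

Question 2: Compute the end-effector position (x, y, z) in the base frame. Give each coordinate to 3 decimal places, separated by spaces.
after link 1: o_1 = (-4.3301, -2.5000, 1.0000)
after link 2: o_2 = (-5.3301, -0.7679, -4.0000)
after link 3: o_3 = (-6.3301, 0.9641, -1.0000)
after link 4: o_4 = (-10.6603, -1.5359, -1.0000)
after link 5: o_5 = (-7.1962, 0.4641, 0.0000)
after link 6: o_6 = (-5.1962, -3.0000, -4.0000)

-5.196 -3.000 -4.000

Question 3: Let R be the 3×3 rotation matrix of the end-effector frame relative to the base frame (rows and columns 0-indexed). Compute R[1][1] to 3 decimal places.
0.500

End-effector y-axis (col 1 of R) = (0.8660,0.5000,0.0000)
R[1][1] = 0.5000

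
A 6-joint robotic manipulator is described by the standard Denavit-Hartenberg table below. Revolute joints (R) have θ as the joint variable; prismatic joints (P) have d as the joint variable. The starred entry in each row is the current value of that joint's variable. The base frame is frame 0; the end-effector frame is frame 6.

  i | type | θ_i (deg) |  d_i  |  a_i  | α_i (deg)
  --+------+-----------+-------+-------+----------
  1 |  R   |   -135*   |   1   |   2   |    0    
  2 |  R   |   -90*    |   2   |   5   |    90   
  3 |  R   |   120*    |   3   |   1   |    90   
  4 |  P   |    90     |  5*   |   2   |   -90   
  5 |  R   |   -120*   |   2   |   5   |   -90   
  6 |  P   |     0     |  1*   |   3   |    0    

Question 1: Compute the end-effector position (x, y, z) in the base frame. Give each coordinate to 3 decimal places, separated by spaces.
-11.595 11.405 8.348

after link 1: o_1 = (-1.4142, -1.4142, 1.0000)
after link 2: o_2 = (-4.9497, 2.1213, 3.0000)
after link 3: o_3 = (-2.4749, 3.8891, 3.8660)
after link 4: o_4 = (-4.1225, 8.3652, 6.3660)
after link 5: o_5 = (-9.2490, 9.9562, 6.7990)
after link 6: o_6 = (-11.5945, 11.4050, 8.3481)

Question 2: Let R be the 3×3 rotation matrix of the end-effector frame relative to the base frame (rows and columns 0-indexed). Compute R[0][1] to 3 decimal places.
0.354

End-effector y-axis (col 1 of R) = (0.3536,-0.3536,0.8660)
R[0][1] = 0.3536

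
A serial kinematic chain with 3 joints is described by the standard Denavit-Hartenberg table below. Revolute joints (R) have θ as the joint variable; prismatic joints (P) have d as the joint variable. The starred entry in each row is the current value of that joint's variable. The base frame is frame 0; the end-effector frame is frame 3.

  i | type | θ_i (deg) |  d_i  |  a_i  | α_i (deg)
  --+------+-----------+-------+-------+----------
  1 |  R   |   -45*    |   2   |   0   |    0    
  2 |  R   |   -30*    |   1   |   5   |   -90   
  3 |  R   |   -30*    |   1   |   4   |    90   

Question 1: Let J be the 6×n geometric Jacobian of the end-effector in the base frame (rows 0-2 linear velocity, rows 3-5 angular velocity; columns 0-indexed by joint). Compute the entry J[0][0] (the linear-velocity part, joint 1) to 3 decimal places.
axis z_0 = ẑ; lever o_n−o_0 = (3.1566,-7.9169,5.0000)
cross product → J_v[:, 0] = (7.9169,3.1566,-0.0000)
J_ω[:, 0] = z_0
entry J[0][0] = 7.9169

7.917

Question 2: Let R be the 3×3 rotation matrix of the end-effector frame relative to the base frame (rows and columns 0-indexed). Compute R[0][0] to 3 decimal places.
0.224

End-effector x-axis (col 0 of R) = (0.2241,-0.8365,0.5000)
R[0][0] = 0.2241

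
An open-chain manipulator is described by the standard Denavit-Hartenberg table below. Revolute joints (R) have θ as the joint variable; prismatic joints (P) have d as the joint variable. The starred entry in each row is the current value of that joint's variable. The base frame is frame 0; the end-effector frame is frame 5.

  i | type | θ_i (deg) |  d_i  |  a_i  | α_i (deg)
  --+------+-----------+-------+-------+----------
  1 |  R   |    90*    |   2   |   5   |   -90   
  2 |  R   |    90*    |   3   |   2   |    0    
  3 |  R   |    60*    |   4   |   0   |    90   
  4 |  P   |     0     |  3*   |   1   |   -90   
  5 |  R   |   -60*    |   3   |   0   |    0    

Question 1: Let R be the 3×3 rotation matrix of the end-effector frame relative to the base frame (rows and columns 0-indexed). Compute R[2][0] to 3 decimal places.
End-effector x-axis (col 0 of R) = (-0.0000,0.0000,-1.0000)
R[2][0] = -1.0000

-1.000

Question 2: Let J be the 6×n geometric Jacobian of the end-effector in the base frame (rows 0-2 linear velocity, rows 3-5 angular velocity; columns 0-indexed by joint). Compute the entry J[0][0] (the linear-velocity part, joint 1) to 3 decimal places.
-5.634

axis z_0 = ẑ; lever o_n−o_0 = (-10.0000,5.6340,-3.0981)
cross product → J_v[:, 0] = (-5.6340,-10.0000,0.0000)
J_ω[:, 0] = z_0
entry J[0][0] = -5.6340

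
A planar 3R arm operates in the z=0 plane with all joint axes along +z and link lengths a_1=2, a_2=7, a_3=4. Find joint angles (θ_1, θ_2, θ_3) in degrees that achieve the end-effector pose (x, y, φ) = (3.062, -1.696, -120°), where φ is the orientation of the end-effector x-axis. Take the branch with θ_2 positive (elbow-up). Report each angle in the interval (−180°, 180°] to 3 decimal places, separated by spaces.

wrist centre = target − a_3·(cos φ, sin φ) = (5.0620, 1.7681)
cos θ_2 = (28.7500−2²−7²)/(2·2·7) = -0.8661; θ_2 = 150.0052° (elbow-up)
β = atan2(1.7681,5.0620) = 19.2538°; ψ = atan2(3.4995,-4.0625) = 139.2582°
θ_1 = β − ψ = -120.0045°
θ_3 = φ − θ_1 − θ_2 = -150.0007° (wrapped to (-180°,180°])

-120.004 150.005 -150.001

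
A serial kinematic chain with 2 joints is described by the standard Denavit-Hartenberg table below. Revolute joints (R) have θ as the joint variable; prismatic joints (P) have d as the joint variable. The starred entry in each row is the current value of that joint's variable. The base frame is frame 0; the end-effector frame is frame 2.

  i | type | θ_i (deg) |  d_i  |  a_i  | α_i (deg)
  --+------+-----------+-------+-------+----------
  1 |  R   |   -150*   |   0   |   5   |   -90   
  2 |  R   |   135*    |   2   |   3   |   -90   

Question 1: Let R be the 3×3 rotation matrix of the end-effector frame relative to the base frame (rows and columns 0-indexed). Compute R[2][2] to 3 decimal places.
End-effector z-axis (col 2 of R) = (0.6124,0.3536,0.7071)
R[2][2] = 0.7071

0.707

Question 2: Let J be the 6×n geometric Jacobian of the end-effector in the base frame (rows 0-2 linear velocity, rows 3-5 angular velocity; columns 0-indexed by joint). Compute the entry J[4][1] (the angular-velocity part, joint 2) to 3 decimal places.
-0.866

axis z_1 = (0.5000,-0.8660,0.0000); lever o_n−o_1 = (2.8371,-0.6714,-2.1213)
cross product → J_v[:, 1] = (1.8371,1.0607,2.1213)
J_ω[:, 1] = z_1
entry J[4][1] = -0.8660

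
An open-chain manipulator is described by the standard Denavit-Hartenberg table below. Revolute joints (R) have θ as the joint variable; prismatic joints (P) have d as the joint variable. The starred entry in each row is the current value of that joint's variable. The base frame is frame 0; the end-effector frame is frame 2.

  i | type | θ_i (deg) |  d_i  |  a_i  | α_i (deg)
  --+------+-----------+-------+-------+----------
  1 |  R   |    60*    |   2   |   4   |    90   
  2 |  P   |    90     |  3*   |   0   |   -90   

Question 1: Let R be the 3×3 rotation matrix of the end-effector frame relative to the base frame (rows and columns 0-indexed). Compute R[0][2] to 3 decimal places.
-0.500

End-effector z-axis (col 2 of R) = (-0.5000,-0.8660,0.0000)
R[0][2] = -0.5000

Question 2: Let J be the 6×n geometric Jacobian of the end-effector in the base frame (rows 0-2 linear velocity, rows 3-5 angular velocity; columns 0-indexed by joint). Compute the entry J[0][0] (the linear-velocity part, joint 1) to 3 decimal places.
-1.964

axis z_0 = ẑ; lever o_n−o_0 = (4.5981,1.9641,2.0000)
cross product → J_v[:, 0] = (-1.9641,4.5981,0.0000)
J_ω[:, 0] = z_0
entry J[0][0] = -1.9641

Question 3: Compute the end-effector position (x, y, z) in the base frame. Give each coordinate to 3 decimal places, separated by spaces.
after link 1: o_1 = (2.0000, 3.4641, 2.0000)
after link 2: o_2 = (4.5981, 1.9641, 2.0000)

4.598 1.964 2.000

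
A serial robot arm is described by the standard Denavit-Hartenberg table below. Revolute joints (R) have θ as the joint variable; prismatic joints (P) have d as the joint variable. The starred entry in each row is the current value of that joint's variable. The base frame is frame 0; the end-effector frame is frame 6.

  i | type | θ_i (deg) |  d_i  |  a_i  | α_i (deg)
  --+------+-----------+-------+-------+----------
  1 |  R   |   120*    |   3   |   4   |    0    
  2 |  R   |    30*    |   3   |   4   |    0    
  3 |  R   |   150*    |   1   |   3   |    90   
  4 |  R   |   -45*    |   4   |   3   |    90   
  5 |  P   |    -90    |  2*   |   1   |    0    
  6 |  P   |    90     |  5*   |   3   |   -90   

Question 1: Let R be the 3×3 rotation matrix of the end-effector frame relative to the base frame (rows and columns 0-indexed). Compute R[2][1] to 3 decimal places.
0.707

End-effector y-axis (col 1 of R) = (0.3536,-0.6124,0.7071)
R[2][1] = 0.7071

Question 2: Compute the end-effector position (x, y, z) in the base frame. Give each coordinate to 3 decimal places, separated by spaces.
after link 1: o_1 = (-2.0000, 3.4641, 3.0000)
after link 2: o_2 = (-5.4641, 5.4641, 6.0000)
after link 3: o_3 = (-3.9641, 2.8660, 7.0000)
after link 4: o_4 = (-6.3675, -0.9711, 4.8787)
after link 5: o_5 = (-6.2086, 0.7537, 3.4645)
after link 6: o_6 = (-6.9157, 1.9784, -2.1924)

-6.916 1.978 -2.192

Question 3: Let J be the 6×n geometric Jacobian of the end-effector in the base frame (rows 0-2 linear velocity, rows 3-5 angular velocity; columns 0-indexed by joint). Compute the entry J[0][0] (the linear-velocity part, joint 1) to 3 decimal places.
axis z_0 = ẑ; lever o_n−o_0 = (-6.9157,1.9784,-2.1924)
cross product → J_v[:, 0] = (-1.9784,-6.9157,0.0000)
J_ω[:, 0] = z_0
entry J[0][0] = -1.9784

-1.978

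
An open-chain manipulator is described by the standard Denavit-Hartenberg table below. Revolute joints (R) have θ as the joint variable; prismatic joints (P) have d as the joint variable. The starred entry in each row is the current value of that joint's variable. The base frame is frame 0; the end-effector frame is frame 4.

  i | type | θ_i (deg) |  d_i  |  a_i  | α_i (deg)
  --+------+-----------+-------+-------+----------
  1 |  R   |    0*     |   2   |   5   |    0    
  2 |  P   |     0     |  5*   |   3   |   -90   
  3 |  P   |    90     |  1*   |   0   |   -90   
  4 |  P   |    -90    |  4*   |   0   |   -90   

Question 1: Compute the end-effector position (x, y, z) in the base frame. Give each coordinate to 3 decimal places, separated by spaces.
after link 1: o_1 = (5.0000, 0.0000, 2.0000)
after link 2: o_2 = (8.0000, 0.0000, 7.0000)
after link 3: o_3 = (8.0000, 1.0000, 7.0000)
after link 4: o_4 = (4.0000, 1.0000, 7.0000)

4.000 1.000 7.000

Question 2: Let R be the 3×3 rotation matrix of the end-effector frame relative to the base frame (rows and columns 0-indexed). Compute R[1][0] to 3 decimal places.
1.000

End-effector x-axis (col 0 of R) = (0.0000,1.0000,0.0000)
R[1][0] = 1.0000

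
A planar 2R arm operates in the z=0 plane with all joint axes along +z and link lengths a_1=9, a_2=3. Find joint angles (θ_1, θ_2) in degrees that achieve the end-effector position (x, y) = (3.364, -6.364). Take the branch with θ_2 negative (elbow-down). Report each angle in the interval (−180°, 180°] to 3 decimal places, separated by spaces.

-45.000 -134.999

cos θ_2 = (51.8170−9²−3²)/(2·9·3) = -0.7071; θ_2 = -134.9989° (elbow-down)
β = atan2(-6.3640,3.3640) = -62.1391°; ψ = atan2(-2.1214,6.8787) = -17.1395°
θ_1 = β − ψ = -44.9996°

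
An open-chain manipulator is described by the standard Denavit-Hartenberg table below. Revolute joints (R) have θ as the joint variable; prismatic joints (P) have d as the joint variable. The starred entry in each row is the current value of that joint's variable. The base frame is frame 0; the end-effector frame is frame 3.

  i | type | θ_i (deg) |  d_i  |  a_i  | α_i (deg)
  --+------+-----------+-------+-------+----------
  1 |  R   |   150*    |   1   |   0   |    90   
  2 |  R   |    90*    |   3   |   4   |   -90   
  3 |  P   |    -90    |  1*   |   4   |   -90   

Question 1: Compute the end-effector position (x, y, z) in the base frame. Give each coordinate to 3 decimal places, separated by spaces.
after link 1: o_1 = (0.0000, 0.0000, 1.0000)
after link 2: o_2 = (1.5000, 2.5981, 5.0000)
after link 3: o_3 = (4.3660, 5.5622, 5.0000)

4.366 5.562 5.000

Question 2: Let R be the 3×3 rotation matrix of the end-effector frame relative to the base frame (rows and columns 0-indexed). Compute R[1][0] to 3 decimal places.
0.866

End-effector x-axis (col 0 of R) = (0.5000,0.8660,0.0000)
R[1][0] = 0.8660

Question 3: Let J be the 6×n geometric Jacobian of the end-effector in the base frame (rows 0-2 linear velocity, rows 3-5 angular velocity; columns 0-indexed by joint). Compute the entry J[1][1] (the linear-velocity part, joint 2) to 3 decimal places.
-2.000

axis z_1 = (0.5000,0.8660,0.0000); lever o_n−o_1 = (4.3660,5.5622,4.0000)
cross product → J_v[:, 1] = (3.4641,-2.0000,-1.0000)
J_ω[:, 1] = z_1
entry J[1][1] = -2.0000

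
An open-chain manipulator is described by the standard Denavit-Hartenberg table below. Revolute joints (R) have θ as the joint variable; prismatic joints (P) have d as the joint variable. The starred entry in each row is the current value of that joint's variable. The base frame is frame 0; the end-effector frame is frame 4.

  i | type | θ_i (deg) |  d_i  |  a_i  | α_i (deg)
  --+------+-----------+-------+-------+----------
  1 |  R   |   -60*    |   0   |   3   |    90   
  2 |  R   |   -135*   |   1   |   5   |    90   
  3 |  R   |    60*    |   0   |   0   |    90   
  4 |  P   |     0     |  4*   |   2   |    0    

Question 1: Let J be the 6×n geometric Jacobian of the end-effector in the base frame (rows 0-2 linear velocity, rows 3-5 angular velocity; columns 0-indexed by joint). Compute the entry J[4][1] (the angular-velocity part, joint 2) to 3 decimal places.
axis z_1 = (-0.8660,-0.5000,0.0000); lever o_n−o_1 = (-3.9800,5.4295,-6.6921)
cross product → J_v[:, 1] = (3.3461,-5.7956,-6.6921)
J_ω[:, 1] = z_1
entry J[4][1] = -0.5000

-0.500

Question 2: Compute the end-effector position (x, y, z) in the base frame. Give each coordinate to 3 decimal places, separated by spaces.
after link 1: o_1 = (1.5000, -2.5981, 0.0000)
after link 2: o_2 = (-1.1338, -0.0362, -3.5355)
after link 3: o_3 = (-1.1338, -0.0362, -3.5355)
after link 4: o_4 = (-2.4800, 2.8315, -6.6921)

-2.480 2.831 -6.692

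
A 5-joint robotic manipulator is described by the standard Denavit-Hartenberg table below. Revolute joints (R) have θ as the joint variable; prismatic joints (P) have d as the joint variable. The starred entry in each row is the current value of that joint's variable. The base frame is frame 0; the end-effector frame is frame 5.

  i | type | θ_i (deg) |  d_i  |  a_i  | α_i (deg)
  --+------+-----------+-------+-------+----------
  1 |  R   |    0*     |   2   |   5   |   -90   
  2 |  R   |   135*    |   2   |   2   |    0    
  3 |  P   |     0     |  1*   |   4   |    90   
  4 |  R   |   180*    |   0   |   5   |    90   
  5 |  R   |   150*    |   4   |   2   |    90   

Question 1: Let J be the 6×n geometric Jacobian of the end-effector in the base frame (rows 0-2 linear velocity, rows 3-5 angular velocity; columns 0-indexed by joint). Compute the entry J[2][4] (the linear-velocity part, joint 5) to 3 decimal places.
axis z_4 = (-0.0000,1.0000,-0.0000); lever o_n−o_4 = (-0.5176,4.0000,-1.9319)
cross product → J_v[:, 4] = (-1.9319,-0.0000,0.5176)
J_ω[:, 4] = z_4
entry J[2][4] = 0.5176

0.518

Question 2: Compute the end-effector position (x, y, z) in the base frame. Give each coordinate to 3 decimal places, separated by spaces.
after link 1: o_1 = (5.0000, 0.0000, 2.0000)
after link 2: o_2 = (3.5858, 2.0000, 0.5858)
after link 3: o_3 = (0.7574, 3.0000, -2.2426)
after link 4: o_4 = (4.2929, 3.0000, 1.2929)
after link 5: o_5 = (3.7753, 7.0000, -0.6390)

3.775 7.000 -0.639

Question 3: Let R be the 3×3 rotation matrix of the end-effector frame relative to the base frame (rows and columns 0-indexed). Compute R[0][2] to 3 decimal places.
0.966

End-effector z-axis (col 2 of R) = (0.9659,0.0000,-0.2588)
R[0][2] = 0.9659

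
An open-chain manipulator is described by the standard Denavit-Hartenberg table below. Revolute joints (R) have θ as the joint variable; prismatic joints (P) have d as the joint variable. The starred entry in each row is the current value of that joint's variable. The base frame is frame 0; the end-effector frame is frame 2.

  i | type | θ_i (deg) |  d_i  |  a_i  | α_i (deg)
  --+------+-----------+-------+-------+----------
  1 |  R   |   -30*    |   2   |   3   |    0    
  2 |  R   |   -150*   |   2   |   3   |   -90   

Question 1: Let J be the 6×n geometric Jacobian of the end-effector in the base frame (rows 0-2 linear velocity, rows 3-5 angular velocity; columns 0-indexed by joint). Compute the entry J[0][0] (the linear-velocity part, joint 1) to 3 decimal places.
1.500

axis z_0 = ẑ; lever o_n−o_0 = (-0.4019,-1.5000,4.0000)
cross product → J_v[:, 0] = (1.5000,-0.4019,0.0000)
J_ω[:, 0] = z_0
entry J[0][0] = 1.5000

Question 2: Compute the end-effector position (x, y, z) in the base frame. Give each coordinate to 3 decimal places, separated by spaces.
after link 1: o_1 = (2.5981, -1.5000, 2.0000)
after link 2: o_2 = (-0.4019, -1.5000, 4.0000)

-0.402 -1.500 4.000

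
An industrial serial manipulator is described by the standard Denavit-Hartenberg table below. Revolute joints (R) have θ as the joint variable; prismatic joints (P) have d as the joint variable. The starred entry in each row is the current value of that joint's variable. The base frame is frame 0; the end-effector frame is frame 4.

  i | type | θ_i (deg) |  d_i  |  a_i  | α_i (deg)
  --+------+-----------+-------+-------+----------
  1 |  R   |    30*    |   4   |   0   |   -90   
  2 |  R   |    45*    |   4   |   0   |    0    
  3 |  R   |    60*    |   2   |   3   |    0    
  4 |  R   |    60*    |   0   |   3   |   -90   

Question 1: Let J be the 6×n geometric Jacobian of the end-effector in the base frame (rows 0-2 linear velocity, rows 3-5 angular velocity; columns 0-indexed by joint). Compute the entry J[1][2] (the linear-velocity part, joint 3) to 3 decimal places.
-1.837

axis z_2 = (-0.5000,0.8660,0.0000); lever o_n−o_2 = (-4.1820,-0.1051,-3.6742)
cross product → J_v[:, 2] = (-3.1820,-1.8371,3.6742)
J_ω[:, 2] = z_2
entry J[1][2] = -1.8371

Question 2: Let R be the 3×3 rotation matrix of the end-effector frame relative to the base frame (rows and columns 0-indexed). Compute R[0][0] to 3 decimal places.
-0.837

End-effector x-axis (col 0 of R) = (-0.8365,-0.4830,-0.2588)
R[0][0] = -0.8365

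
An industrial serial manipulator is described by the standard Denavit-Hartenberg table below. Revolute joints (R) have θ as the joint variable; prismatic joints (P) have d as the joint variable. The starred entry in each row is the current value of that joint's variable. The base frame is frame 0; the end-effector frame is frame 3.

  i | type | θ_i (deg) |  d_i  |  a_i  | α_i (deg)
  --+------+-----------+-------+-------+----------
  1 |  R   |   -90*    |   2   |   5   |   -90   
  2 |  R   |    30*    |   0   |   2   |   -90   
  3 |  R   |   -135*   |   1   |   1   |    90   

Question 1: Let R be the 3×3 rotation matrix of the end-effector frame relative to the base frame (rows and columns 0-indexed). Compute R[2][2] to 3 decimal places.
0.354

End-effector z-axis (col 2 of R) = (-0.7071,0.6124,0.3536)
R[2][2] = 0.3536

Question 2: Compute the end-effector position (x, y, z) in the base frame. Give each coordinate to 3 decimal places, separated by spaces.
after link 1: o_1 = (0.0000, -5.0000, 2.0000)
after link 2: o_2 = (0.0000, -6.7321, 1.0000)
after link 3: o_3 = (0.7071, -5.6197, 0.4875)

0.707 -5.620 0.488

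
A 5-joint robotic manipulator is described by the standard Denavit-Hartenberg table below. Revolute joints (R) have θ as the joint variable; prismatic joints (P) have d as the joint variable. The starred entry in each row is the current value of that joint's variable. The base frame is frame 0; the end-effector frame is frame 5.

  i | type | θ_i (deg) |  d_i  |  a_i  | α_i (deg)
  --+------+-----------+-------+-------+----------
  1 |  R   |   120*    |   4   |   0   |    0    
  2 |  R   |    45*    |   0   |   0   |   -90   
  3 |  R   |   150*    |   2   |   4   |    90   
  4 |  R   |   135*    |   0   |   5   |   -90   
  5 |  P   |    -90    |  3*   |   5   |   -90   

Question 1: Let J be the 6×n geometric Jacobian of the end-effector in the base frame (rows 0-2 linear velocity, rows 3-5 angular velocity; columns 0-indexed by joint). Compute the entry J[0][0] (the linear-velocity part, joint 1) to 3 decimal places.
2.279

axis z_0 = ẑ; lever o_n−o_0 = (-4.6845,-2.2795,0.4983)
cross product → J_v[:, 0] = (2.2795,-4.6845,0.0000)
J_ω[:, 0] = z_0
entry J[0][0] = 2.2795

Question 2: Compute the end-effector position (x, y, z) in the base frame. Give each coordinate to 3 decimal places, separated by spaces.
-4.684 -2.279 0.498

after link 1: o_1 = (0.0000, 0.0000, 4.0000)
after link 2: o_2 = (0.0000, 0.0000, 4.0000)
after link 3: o_3 = (2.8284, -2.8284, 2.0000)
after link 4: o_4 = (-1.0442, -5.4510, 3.7678)
after link 5: o_5 = (-4.6845, -2.2795, 0.4983)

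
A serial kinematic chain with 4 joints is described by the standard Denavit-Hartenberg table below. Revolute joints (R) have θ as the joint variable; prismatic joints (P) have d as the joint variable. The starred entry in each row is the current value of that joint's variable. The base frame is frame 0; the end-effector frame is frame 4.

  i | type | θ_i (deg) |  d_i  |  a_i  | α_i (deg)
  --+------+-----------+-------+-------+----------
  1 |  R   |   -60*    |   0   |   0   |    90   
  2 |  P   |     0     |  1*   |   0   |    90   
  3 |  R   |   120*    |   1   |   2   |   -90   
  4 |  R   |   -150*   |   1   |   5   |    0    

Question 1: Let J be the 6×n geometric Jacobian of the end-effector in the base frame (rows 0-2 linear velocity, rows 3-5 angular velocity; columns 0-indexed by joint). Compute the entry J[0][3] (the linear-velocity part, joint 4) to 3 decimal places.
-2.500

axis z_3 = (-0.0000,1.0000,-0.0000); lever o_n−o_3 = (4.3301,1.0000,-2.5000)
cross product → J_v[:, 3] = (-2.5000,-0.0000,-4.3301)
J_ω[:, 3] = z_3
entry J[0][3] = -2.5000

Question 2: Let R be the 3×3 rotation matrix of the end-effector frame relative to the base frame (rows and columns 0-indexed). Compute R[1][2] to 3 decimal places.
End-effector z-axis (col 2 of R) = (-0.0000,1.0000,-0.0000)
R[1][2] = 1.0000

1.000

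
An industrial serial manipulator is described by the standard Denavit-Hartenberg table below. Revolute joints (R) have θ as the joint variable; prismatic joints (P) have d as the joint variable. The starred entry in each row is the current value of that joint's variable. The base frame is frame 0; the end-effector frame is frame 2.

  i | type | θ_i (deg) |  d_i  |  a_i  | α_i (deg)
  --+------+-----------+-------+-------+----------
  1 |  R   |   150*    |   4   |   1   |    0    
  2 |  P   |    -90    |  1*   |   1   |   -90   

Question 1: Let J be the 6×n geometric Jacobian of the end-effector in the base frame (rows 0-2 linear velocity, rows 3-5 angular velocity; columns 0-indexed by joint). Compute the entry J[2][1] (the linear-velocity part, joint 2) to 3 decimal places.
1.000

prismatic axis z_1 = (0.0000,0.0000,1.0000)
J_v[:, 1] = z_1; J_ω[:, 1] = (0,0,0)
entry J[2][1] = 1.0000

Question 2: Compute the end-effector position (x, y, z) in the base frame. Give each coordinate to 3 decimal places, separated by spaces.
-0.366 1.366 5.000

after link 1: o_1 = (-0.8660, 0.5000, 4.0000)
after link 2: o_2 = (-0.3660, 1.3660, 5.0000)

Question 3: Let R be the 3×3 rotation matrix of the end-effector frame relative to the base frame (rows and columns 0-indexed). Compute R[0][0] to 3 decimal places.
End-effector x-axis (col 0 of R) = (0.5000,0.8660,0.0000)
R[0][0] = 0.5000

0.500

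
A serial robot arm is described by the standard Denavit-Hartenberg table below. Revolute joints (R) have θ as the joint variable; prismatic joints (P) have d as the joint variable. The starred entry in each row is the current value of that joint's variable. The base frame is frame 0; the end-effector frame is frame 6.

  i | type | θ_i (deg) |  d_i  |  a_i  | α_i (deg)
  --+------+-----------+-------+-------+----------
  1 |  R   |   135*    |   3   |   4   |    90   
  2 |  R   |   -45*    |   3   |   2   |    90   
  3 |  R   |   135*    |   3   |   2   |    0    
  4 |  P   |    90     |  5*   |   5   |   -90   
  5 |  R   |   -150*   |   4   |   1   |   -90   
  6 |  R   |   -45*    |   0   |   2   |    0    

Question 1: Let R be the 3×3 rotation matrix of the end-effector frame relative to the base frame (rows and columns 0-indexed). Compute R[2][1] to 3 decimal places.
End-effector y-axis (col 1 of R) = (0.8700,0.4495,-0.2026)
R[2][1] = -0.2026

-0.203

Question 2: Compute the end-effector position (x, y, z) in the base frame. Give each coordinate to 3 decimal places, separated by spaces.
-0.444 -1.637 -5.177

after link 1: o_1 = (-2.8284, 2.8284, 3.0000)
after link 2: o_2 = (-1.7071, 5.9497, 1.5858)
after link 3: o_3 = (1.5000, 4.7426, 0.4645)
after link 4: o_4 = (3.2678, -2.0251, -0.5711)
after link 5: o_5 = (0.2304, -2.1217, -3.3576)
after link 6: o_6 = (-0.4438, -1.6370, -5.1771)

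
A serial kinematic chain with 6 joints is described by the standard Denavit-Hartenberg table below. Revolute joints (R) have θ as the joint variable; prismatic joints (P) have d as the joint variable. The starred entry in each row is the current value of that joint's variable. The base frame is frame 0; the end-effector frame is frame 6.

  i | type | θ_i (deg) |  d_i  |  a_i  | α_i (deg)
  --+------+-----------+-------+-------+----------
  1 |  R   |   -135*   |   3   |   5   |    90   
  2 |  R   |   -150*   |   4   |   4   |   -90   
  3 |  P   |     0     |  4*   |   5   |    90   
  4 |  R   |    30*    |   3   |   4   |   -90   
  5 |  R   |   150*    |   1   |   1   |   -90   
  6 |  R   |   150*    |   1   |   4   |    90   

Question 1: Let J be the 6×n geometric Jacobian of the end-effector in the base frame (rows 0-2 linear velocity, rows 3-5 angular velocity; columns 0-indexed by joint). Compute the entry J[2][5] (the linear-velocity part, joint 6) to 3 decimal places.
axis z_5 = (-0.7891,0.4356,0.4330); lever o_n−o_5 = (0.2715,3.9457,-1.1651)
cross product → J_v[:, 5] = (-2.2161,-0.8018,-3.2321)
J_ω[:, 5] = z_5
entry J[2][5] = -3.2321

-3.232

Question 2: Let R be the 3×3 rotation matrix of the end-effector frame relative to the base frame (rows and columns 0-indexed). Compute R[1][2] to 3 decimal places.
End-effector z-axis (col 2 of R) = (0.5540,0.2005,0.8080)
R[1][2] = 0.2005

0.200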